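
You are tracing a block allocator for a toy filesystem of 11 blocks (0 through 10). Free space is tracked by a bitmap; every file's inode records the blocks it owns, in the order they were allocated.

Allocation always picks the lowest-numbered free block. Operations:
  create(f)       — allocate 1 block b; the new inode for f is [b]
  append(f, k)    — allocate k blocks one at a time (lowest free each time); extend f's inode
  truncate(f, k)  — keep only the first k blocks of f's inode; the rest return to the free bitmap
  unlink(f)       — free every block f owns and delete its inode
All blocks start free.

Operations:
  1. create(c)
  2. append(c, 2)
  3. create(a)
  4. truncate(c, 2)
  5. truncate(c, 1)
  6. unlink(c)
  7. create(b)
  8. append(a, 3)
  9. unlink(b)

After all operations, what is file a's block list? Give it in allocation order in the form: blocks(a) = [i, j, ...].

create(c): bitmap=F.......... | c=[0]
append(c, 2): bitmap=FFF........ | c=[0, 1, 2]
create(a): bitmap=FFFF....... | a=[3] c=[0, 1, 2]
truncate(c, 2): bitmap=FF.F....... | a=[3] c=[0, 1]
truncate(c, 1): bitmap=F..F....... | a=[3] c=[0]
unlink(c): bitmap=...F....... | a=[3]
create(b): bitmap=F..F....... | a=[3] b=[0]
append(a, 3): bitmap=FFFFF...... | a=[3, 1, 2, 4] b=[0]
unlink(b): bitmap=.FFFF...... | a=[3, 1, 2, 4]

blocks(a) = [3, 1, 2, 4]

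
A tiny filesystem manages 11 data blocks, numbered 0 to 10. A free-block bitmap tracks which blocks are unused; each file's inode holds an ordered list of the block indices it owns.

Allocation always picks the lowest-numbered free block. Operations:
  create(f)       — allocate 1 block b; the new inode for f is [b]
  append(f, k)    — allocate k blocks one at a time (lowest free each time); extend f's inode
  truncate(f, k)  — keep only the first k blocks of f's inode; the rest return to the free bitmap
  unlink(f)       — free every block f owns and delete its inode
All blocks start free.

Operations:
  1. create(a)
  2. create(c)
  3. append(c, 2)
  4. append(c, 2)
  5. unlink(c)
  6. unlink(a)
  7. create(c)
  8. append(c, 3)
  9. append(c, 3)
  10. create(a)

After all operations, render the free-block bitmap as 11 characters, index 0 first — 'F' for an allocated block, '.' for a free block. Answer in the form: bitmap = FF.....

  1. create(a)  ⇒  F..........  {a→[0]}
  2. create(c)  ⇒  FF.........  {a→[0]; c→[1]}
  3. append(c, 2)  ⇒  FFFF.......  {a→[0]; c→[1, 2, 3]}
  4. append(c, 2)  ⇒  FFFFFF.....  {a→[0]; c→[1, 2, 3, 4, 5]}
  5. unlink(c)  ⇒  F..........  {a→[0]}
  6. unlink(a)  ⇒  ...........  {}
  7. create(c)  ⇒  F..........  {c→[0]}
  8. append(c, 3)  ⇒  FFFF.......  {c→[0, 1, 2, 3]}
  9. append(c, 3)  ⇒  FFFFFFF....  {c→[0, 1, 2, 3, 4, 5, 6]}
  10. create(a)  ⇒  FFFFFFFF...  {a→[7]; c→[0, 1, 2, 3, 4, 5, 6]}

bitmap = FFFFFFFF...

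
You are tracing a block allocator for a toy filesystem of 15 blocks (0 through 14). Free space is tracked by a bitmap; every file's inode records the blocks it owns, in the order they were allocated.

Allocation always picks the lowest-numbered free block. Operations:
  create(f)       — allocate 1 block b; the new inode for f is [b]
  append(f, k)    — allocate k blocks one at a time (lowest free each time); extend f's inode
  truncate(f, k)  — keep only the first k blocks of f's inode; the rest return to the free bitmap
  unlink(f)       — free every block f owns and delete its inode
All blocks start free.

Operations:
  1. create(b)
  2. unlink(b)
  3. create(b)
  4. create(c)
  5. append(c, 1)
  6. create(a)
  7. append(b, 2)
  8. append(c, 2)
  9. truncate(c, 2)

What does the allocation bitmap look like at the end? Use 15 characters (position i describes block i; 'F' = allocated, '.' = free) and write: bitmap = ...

bitmap = FFFFFF.........

[1] create(b) — b=0 (map F..............)
[2] unlink(b) —  (map ...............)
[3] create(b) — b=0 (map F..............)
[4] create(c) — b=0 c=1 (map FF.............)
[5] append(c, 1) — b=0 c=1,2 (map FFF............)
[6] create(a) — a=3 b=0 c=1,2 (map FFFF...........)
[7] append(b, 2) — a=3 b=0,4,5 c=1,2 (map FFFFFF.........)
[8] append(c, 2) — a=3 b=0,4,5 c=1,2,6,7 (map FFFFFFFF.......)
[9] truncate(c, 2) — a=3 b=0,4,5 c=1,2 (map FFFFFF.........)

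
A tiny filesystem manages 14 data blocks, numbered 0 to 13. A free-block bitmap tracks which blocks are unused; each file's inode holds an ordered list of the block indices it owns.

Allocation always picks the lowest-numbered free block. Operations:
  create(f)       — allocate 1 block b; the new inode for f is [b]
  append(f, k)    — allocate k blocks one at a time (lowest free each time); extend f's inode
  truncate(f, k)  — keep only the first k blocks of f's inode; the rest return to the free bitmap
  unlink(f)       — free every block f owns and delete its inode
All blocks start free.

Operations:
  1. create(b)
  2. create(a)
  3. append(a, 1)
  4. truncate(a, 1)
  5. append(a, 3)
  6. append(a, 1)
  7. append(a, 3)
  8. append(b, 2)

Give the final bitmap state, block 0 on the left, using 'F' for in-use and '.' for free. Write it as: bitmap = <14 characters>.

  1. create(b)  ⇒  F.............  {b→[0]}
  2. create(a)  ⇒  FF............  {a→[1]; b→[0]}
  3. append(a, 1)  ⇒  FFF...........  {a→[1, 2]; b→[0]}
  4. truncate(a, 1)  ⇒  FF............  {a→[1]; b→[0]}
  5. append(a, 3)  ⇒  FFFFF.........  {a→[1, 2, 3, 4]; b→[0]}
  6. append(a, 1)  ⇒  FFFFFF........  {a→[1, 2, 3, 4, 5]; b→[0]}
  7. append(a, 3)  ⇒  FFFFFFFFF.....  {a→[1, 2, 3, 4, 5, 6, 7, 8]; b→[0]}
  8. append(b, 2)  ⇒  FFFFFFFFFFF...  {a→[1, 2, 3, 4, 5, 6, 7, 8]; b→[0, 9, 10]}

bitmap = FFFFFFFFFFF...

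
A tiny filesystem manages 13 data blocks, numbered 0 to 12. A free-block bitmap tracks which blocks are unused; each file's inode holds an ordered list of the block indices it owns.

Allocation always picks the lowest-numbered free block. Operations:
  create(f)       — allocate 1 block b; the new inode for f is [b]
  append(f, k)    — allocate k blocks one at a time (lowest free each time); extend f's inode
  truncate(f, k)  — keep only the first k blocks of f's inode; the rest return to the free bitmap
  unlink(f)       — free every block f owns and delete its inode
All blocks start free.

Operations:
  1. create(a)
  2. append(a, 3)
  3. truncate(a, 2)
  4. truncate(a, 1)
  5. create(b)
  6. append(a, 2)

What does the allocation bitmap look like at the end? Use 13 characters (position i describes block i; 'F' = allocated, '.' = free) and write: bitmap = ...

  1. create(a)  ⇒  F............  {a→[0]}
  2. append(a, 3)  ⇒  FFFF.........  {a→[0, 1, 2, 3]}
  3. truncate(a, 2)  ⇒  FF...........  {a→[0, 1]}
  4. truncate(a, 1)  ⇒  F............  {a→[0]}
  5. create(b)  ⇒  FF...........  {a→[0]; b→[1]}
  6. append(a, 2)  ⇒  FFFF.........  {a→[0, 2, 3]; b→[1]}

bitmap = FFFF.........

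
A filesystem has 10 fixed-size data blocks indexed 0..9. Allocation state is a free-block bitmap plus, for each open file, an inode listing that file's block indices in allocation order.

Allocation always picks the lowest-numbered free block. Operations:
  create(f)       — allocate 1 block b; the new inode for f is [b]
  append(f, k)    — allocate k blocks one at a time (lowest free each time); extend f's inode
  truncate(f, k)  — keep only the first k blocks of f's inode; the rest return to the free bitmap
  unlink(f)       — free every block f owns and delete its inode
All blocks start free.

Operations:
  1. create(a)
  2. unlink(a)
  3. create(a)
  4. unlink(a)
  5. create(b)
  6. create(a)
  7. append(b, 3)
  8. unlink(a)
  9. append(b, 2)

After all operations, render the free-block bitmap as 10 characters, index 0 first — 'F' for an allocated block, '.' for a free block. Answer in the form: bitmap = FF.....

  1. create(a)  ⇒  F.........  {a→[0]}
  2. unlink(a)  ⇒  ..........  {}
  3. create(a)  ⇒  F.........  {a→[0]}
  4. unlink(a)  ⇒  ..........  {}
  5. create(b)  ⇒  F.........  {b→[0]}
  6. create(a)  ⇒  FF........  {a→[1]; b→[0]}
  7. append(b, 3)  ⇒  FFFFF.....  {a→[1]; b→[0, 2, 3, 4]}
  8. unlink(a)  ⇒  F.FFF.....  {b→[0, 2, 3, 4]}
  9. append(b, 2)  ⇒  FFFFFF....  {b→[0, 2, 3, 4, 1, 5]}

bitmap = FFFFFF....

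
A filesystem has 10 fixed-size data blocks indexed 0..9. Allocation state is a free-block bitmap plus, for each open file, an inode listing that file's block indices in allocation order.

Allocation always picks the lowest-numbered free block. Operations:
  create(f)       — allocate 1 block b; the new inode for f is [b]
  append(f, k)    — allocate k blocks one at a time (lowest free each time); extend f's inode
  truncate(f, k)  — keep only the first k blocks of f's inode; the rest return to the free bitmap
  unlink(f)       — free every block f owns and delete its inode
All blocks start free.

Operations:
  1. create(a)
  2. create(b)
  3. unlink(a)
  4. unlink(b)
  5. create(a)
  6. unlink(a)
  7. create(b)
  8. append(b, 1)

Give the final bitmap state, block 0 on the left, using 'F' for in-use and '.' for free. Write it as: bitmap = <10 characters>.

after create(a) → a:[0]  free=[F.........]
after create(b) → a:[0], b:[1]  free=[FF........]
after unlink(a) → b:[1]  free=[.F........]
after unlink(b) →   free=[..........]
after create(a) → a:[0]  free=[F.........]
after unlink(a) →   free=[..........]
after create(b) → b:[0]  free=[F.........]
after append(b, 1) → b:[0, 1]  free=[FF........]

bitmap = FF........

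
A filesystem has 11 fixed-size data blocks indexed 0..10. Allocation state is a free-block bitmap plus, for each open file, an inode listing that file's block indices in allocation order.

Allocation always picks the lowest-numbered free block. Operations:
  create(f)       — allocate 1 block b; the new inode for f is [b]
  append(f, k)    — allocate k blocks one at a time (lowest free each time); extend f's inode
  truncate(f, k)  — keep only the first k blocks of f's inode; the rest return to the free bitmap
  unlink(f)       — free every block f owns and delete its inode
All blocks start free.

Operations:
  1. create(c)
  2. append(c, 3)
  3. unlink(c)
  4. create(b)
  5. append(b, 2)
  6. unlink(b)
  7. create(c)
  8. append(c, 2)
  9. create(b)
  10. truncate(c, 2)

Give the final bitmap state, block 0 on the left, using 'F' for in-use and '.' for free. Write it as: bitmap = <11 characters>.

bitmap = FF.F.......

[1] create(c) — c=0 (map F..........)
[2] append(c, 3) — c=0,1,2,3 (map FFFF.......)
[3] unlink(c) —  (map ...........)
[4] create(b) — b=0 (map F..........)
[5] append(b, 2) — b=0,1,2 (map FFF........)
[6] unlink(b) —  (map ...........)
[7] create(c) — c=0 (map F..........)
[8] append(c, 2) — c=0,1,2 (map FFF........)
[9] create(b) — b=3 c=0,1,2 (map FFFF.......)
[10] truncate(c, 2) — b=3 c=0,1 (map FF.F.......)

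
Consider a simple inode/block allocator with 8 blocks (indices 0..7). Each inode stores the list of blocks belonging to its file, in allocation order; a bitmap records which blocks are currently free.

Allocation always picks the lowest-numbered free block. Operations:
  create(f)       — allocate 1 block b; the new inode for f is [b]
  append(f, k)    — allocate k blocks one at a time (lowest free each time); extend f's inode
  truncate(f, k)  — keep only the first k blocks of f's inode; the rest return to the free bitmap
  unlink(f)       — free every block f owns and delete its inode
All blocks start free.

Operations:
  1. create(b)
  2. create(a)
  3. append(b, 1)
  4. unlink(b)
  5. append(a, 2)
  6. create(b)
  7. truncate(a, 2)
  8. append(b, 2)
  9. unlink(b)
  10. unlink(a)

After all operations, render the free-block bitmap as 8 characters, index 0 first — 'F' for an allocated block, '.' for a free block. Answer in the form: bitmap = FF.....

  1. create(b)  ⇒  F.......  {b→[0]}
  2. create(a)  ⇒  FF......  {a→[1]; b→[0]}
  3. append(b, 1)  ⇒  FFF.....  {a→[1]; b→[0, 2]}
  4. unlink(b)  ⇒  .F......  {a→[1]}
  5. append(a, 2)  ⇒  FFF.....  {a→[1, 0, 2]}
  6. create(b)  ⇒  FFFF....  {a→[1, 0, 2]; b→[3]}
  7. truncate(a, 2)  ⇒  FF.F....  {a→[1, 0]; b→[3]}
  8. append(b, 2)  ⇒  FFFFF...  {a→[1, 0]; b→[3, 2, 4]}
  9. unlink(b)  ⇒  FF......  {a→[1, 0]}
  10. unlink(a)  ⇒  ........  {}

bitmap = ........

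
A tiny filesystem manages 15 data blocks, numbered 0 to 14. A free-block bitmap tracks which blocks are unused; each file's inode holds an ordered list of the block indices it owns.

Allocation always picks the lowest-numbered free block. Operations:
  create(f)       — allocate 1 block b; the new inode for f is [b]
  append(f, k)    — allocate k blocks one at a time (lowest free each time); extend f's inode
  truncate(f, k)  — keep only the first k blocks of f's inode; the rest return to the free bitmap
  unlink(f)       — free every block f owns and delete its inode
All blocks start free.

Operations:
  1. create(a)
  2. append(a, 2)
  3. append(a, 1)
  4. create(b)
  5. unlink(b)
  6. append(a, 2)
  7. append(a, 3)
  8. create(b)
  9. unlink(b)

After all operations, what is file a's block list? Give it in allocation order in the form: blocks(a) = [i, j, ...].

blocks(a) = [0, 1, 2, 3, 4, 5, 6, 7, 8]

[1] create(a) — a=0 (map F..............)
[2] append(a, 2) — a=0,1,2 (map FFF............)
[3] append(a, 1) — a=0,1,2,3 (map FFFF...........)
[4] create(b) — a=0,1,2,3 b=4 (map FFFFF..........)
[5] unlink(b) — a=0,1,2,3 (map FFFF...........)
[6] append(a, 2) — a=0,1,2,3,4,5 (map FFFFFF.........)
[7] append(a, 3) — a=0,1,2,3,4,5,6,7,8 (map FFFFFFFFF......)
[8] create(b) — a=0,1,2,3,4,5,6,7,8 b=9 (map FFFFFFFFFF.....)
[9] unlink(b) — a=0,1,2,3,4,5,6,7,8 (map FFFFFFFFF......)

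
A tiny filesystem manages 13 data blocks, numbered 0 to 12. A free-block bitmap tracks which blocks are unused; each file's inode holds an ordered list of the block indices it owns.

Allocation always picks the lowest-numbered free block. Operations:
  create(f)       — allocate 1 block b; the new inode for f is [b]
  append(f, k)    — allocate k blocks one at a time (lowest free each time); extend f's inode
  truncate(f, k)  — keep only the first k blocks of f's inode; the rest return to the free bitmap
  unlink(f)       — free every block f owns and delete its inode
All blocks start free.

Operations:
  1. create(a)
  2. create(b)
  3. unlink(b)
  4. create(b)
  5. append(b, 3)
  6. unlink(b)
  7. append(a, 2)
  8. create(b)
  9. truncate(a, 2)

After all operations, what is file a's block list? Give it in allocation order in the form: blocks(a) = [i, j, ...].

  1. create(a)  ⇒  F............  {a→[0]}
  2. create(b)  ⇒  FF...........  {a→[0]; b→[1]}
  3. unlink(b)  ⇒  F............  {a→[0]}
  4. create(b)  ⇒  FF...........  {a→[0]; b→[1]}
  5. append(b, 3)  ⇒  FFFFF........  {a→[0]; b→[1, 2, 3, 4]}
  6. unlink(b)  ⇒  F............  {a→[0]}
  7. append(a, 2)  ⇒  FFF..........  {a→[0, 1, 2]}
  8. create(b)  ⇒  FFFF.........  {a→[0, 1, 2]; b→[3]}
  9. truncate(a, 2)  ⇒  FF.F.........  {a→[0, 1]; b→[3]}

blocks(a) = [0, 1]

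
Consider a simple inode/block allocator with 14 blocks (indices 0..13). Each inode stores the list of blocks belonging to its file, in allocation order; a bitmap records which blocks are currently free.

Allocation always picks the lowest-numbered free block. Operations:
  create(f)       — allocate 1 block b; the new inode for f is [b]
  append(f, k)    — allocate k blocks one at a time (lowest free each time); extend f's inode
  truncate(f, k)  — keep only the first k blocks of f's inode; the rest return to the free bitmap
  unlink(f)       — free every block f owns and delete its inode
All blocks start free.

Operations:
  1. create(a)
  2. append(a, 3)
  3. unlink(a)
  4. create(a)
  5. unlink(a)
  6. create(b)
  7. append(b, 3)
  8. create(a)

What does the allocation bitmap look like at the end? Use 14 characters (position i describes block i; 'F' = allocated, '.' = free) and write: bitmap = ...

bitmap = FFFFF.........

  1. create(a)  ⇒  F.............  {a→[0]}
  2. append(a, 3)  ⇒  FFFF..........  {a→[0, 1, 2, 3]}
  3. unlink(a)  ⇒  ..............  {}
  4. create(a)  ⇒  F.............  {a→[0]}
  5. unlink(a)  ⇒  ..............  {}
  6. create(b)  ⇒  F.............  {b→[0]}
  7. append(b, 3)  ⇒  FFFF..........  {b→[0, 1, 2, 3]}
  8. create(a)  ⇒  FFFFF.........  {a→[4]; b→[0, 1, 2, 3]}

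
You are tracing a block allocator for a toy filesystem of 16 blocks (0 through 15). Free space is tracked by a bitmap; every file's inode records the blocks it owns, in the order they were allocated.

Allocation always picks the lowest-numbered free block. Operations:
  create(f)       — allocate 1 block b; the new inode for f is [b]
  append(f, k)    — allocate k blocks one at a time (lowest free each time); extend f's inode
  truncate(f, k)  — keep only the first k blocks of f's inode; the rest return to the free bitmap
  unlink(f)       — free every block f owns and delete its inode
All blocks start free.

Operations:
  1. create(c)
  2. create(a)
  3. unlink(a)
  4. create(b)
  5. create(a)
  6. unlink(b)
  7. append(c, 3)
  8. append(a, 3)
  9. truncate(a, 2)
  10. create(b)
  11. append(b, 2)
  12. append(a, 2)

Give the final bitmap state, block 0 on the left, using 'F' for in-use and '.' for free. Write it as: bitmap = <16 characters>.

after create(c) → c:[0]  free=[F...............]
after create(a) → a:[1], c:[0]  free=[FF..............]
after unlink(a) → c:[0]  free=[F...............]
after create(b) → b:[1], c:[0]  free=[FF..............]
after create(a) → a:[2], b:[1], c:[0]  free=[FFF.............]
after unlink(b) → a:[2], c:[0]  free=[F.F.............]
after append(c, 3) → a:[2], c:[0, 1, 3, 4]  free=[FFFFF...........]
after append(a, 3) → a:[2, 5, 6, 7], c:[0, 1, 3, 4]  free=[FFFFFFFF........]
after truncate(a, 2) → a:[2, 5], c:[0, 1, 3, 4]  free=[FFFFFF..........]
after create(b) → a:[2, 5], b:[6], c:[0, 1, 3, 4]  free=[FFFFFFF.........]
after append(b, 2) → a:[2, 5], b:[6, 7, 8], c:[0, 1, 3, 4]  free=[FFFFFFFFF.......]
after append(a, 2) → a:[2, 5, 9, 10], b:[6, 7, 8], c:[0, 1, 3, 4]  free=[FFFFFFFFFFF.....]

bitmap = FFFFFFFFFFF.....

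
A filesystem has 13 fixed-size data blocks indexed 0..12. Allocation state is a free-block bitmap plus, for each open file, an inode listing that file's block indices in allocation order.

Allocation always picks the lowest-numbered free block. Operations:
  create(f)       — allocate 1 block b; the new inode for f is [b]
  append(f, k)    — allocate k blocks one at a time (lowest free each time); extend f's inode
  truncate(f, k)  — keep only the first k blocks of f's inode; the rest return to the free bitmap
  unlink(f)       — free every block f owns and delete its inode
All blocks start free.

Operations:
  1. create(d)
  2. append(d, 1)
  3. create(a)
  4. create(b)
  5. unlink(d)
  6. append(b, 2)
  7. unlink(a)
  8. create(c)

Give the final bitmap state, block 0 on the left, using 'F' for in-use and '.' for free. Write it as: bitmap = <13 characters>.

bitmap = FFFF.........

  1. create(d)  ⇒  F............  {d→[0]}
  2. append(d, 1)  ⇒  FF...........  {d→[0, 1]}
  3. create(a)  ⇒  FFF..........  {a→[2]; d→[0, 1]}
  4. create(b)  ⇒  FFFF.........  {a→[2]; b→[3]; d→[0, 1]}
  5. unlink(d)  ⇒  ..FF.........  {a→[2]; b→[3]}
  6. append(b, 2)  ⇒  FFFF.........  {a→[2]; b→[3, 0, 1]}
  7. unlink(a)  ⇒  FF.F.........  {b→[3, 0, 1]}
  8. create(c)  ⇒  FFFF.........  {b→[3, 0, 1]; c→[2]}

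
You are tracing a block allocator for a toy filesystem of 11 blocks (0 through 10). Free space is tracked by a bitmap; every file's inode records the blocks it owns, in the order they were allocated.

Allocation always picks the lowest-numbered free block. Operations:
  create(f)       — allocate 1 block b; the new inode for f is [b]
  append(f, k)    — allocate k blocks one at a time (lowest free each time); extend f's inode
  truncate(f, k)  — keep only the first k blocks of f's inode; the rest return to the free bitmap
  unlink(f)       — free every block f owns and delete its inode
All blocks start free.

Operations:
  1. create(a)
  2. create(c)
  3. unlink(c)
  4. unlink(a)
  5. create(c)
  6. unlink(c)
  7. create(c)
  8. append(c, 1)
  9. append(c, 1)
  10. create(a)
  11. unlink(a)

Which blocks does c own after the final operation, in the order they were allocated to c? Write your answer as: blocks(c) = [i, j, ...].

blocks(c) = [0, 1, 2]

  1. create(a)  ⇒  F..........  {a→[0]}
  2. create(c)  ⇒  FF.........  {a→[0]; c→[1]}
  3. unlink(c)  ⇒  F..........  {a→[0]}
  4. unlink(a)  ⇒  ...........  {}
  5. create(c)  ⇒  F..........  {c→[0]}
  6. unlink(c)  ⇒  ...........  {}
  7. create(c)  ⇒  F..........  {c→[0]}
  8. append(c, 1)  ⇒  FF.........  {c→[0, 1]}
  9. append(c, 1)  ⇒  FFF........  {c→[0, 1, 2]}
  10. create(a)  ⇒  FFFF.......  {a→[3]; c→[0, 1, 2]}
  11. unlink(a)  ⇒  FFF........  {c→[0, 1, 2]}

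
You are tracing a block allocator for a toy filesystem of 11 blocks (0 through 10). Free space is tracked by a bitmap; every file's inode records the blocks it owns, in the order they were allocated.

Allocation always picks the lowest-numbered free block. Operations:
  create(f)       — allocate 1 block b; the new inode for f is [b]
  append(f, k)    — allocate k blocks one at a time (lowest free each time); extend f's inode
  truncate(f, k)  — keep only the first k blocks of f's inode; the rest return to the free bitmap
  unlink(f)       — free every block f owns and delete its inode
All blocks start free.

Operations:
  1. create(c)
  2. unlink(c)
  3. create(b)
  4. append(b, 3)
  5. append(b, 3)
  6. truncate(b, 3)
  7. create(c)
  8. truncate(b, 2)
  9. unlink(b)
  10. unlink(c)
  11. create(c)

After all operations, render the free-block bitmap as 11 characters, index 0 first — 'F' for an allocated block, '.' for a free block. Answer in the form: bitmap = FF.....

  1. create(c)  ⇒  F..........  {c→[0]}
  2. unlink(c)  ⇒  ...........  {}
  3. create(b)  ⇒  F..........  {b→[0]}
  4. append(b, 3)  ⇒  FFFF.......  {b→[0, 1, 2, 3]}
  5. append(b, 3)  ⇒  FFFFFFF....  {b→[0, 1, 2, 3, 4, 5, 6]}
  6. truncate(b, 3)  ⇒  FFF........  {b→[0, 1, 2]}
  7. create(c)  ⇒  FFFF.......  {b→[0, 1, 2]; c→[3]}
  8. truncate(b, 2)  ⇒  FF.F.......  {b→[0, 1]; c→[3]}
  9. unlink(b)  ⇒  ...F.......  {c→[3]}
  10. unlink(c)  ⇒  ...........  {}
  11. create(c)  ⇒  F..........  {c→[0]}

bitmap = F..........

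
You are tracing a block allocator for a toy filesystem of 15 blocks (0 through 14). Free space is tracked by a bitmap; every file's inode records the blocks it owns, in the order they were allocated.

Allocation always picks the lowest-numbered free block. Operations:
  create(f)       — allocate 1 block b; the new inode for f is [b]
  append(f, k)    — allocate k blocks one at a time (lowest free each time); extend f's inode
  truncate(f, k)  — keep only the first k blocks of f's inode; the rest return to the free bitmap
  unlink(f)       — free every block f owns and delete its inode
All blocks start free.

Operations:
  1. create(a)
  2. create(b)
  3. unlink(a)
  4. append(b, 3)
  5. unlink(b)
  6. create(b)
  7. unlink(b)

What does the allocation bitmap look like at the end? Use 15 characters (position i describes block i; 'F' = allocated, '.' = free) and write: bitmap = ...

bitmap = ...............

after create(a) → a:[0]  free=[F..............]
after create(b) → a:[0], b:[1]  free=[FF.............]
after unlink(a) → b:[1]  free=[.F.............]
after append(b, 3) → b:[1, 0, 2, 3]  free=[FFFF...........]
after unlink(b) →   free=[...............]
after create(b) → b:[0]  free=[F..............]
after unlink(b) →   free=[...............]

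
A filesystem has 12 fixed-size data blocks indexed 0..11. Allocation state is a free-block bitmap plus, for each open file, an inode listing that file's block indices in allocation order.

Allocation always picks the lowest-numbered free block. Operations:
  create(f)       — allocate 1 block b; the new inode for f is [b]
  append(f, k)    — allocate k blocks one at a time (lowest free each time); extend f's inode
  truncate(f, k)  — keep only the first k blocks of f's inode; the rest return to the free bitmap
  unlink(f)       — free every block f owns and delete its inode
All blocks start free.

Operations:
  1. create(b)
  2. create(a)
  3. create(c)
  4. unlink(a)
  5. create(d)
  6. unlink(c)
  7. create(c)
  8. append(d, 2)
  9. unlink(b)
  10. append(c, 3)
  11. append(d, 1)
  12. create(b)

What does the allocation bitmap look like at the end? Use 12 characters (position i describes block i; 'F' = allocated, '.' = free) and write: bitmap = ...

after create(b) → b:[0]  free=[F...........]
after create(a) → a:[1], b:[0]  free=[FF..........]
after create(c) → a:[1], b:[0], c:[2]  free=[FFF.........]
after unlink(a) → b:[0], c:[2]  free=[F.F.........]
after create(d) → b:[0], c:[2], d:[1]  free=[FFF.........]
after unlink(c) → b:[0], d:[1]  free=[FF..........]
after create(c) → b:[0], c:[2], d:[1]  free=[FFF.........]
after append(d, 2) → b:[0], c:[2], d:[1, 3, 4]  free=[FFFFF.......]
after unlink(b) → c:[2], d:[1, 3, 4]  free=[.FFFF.......]
after append(c, 3) → c:[2, 0, 5, 6], d:[1, 3, 4]  free=[FFFFFFF.....]
after append(d, 1) → c:[2, 0, 5, 6], d:[1, 3, 4, 7]  free=[FFFFFFFF....]
after create(b) → b:[8], c:[2, 0, 5, 6], d:[1, 3, 4, 7]  free=[FFFFFFFFF...]

bitmap = FFFFFFFFF...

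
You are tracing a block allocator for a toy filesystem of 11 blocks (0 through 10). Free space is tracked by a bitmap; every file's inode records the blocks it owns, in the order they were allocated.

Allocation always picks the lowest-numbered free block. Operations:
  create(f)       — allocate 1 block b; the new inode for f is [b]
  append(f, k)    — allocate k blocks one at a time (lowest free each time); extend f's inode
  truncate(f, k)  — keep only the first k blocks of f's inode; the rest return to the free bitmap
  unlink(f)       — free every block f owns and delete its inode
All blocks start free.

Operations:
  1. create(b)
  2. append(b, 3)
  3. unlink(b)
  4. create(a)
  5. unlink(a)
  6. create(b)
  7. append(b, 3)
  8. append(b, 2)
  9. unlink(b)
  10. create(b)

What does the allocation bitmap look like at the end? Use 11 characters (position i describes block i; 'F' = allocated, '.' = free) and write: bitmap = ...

bitmap = F..........

create(b): bitmap=F.......... | b=[0]
append(b, 3): bitmap=FFFF....... | b=[0, 1, 2, 3]
unlink(b): bitmap=........... | 
create(a): bitmap=F.......... | a=[0]
unlink(a): bitmap=........... | 
create(b): bitmap=F.......... | b=[0]
append(b, 3): bitmap=FFFF....... | b=[0, 1, 2, 3]
append(b, 2): bitmap=FFFFFF..... | b=[0, 1, 2, 3, 4, 5]
unlink(b): bitmap=........... | 
create(b): bitmap=F.......... | b=[0]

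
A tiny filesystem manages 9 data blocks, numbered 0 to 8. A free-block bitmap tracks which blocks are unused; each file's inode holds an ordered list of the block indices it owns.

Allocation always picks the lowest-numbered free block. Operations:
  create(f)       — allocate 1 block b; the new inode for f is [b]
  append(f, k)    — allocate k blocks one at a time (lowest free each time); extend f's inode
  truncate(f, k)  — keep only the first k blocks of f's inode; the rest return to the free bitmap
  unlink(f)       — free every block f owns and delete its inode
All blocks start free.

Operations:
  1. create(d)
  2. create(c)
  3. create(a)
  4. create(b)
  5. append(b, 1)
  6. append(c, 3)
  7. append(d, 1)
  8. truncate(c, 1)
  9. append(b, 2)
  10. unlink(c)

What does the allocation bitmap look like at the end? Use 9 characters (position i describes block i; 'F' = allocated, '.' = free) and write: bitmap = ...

bitmap = F.FFFFF.F

  1. create(d)  ⇒  F........  {d→[0]}
  2. create(c)  ⇒  FF.......  {c→[1]; d→[0]}
  3. create(a)  ⇒  FFF......  {a→[2]; c→[1]; d→[0]}
  4. create(b)  ⇒  FFFF.....  {a→[2]; b→[3]; c→[1]; d→[0]}
  5. append(b, 1)  ⇒  FFFFF....  {a→[2]; b→[3, 4]; c→[1]; d→[0]}
  6. append(c, 3)  ⇒  FFFFFFFF.  {a→[2]; b→[3, 4]; c→[1, 5, 6, 7]; d→[0]}
  7. append(d, 1)  ⇒  FFFFFFFFF  {a→[2]; b→[3, 4]; c→[1, 5, 6, 7]; d→[0, 8]}
  8. truncate(c, 1)  ⇒  FFFFF...F  {a→[2]; b→[3, 4]; c→[1]; d→[0, 8]}
  9. append(b, 2)  ⇒  FFFFFFF.F  {a→[2]; b→[3, 4, 5, 6]; c→[1]; d→[0, 8]}
  10. unlink(c)  ⇒  F.FFFFF.F  {a→[2]; b→[3, 4, 5, 6]; d→[0, 8]}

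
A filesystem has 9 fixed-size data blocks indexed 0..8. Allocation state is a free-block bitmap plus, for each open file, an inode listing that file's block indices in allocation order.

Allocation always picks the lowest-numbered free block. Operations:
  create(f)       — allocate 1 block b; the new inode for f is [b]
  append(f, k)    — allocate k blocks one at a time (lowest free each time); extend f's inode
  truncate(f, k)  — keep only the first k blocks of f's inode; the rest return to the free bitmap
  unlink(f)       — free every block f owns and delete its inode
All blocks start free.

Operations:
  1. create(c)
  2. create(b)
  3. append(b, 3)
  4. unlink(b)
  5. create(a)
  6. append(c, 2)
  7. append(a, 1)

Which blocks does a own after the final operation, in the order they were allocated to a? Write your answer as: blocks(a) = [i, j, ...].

blocks(a) = [1, 4]

create(c): bitmap=F........ | c=[0]
create(b): bitmap=FF....... | b=[1] c=[0]
append(b, 3): bitmap=FFFFF.... | b=[1, 2, 3, 4] c=[0]
unlink(b): bitmap=F........ | c=[0]
create(a): bitmap=FF....... | a=[1] c=[0]
append(c, 2): bitmap=FFFF..... | a=[1] c=[0, 2, 3]
append(a, 1): bitmap=FFFFF.... | a=[1, 4] c=[0, 2, 3]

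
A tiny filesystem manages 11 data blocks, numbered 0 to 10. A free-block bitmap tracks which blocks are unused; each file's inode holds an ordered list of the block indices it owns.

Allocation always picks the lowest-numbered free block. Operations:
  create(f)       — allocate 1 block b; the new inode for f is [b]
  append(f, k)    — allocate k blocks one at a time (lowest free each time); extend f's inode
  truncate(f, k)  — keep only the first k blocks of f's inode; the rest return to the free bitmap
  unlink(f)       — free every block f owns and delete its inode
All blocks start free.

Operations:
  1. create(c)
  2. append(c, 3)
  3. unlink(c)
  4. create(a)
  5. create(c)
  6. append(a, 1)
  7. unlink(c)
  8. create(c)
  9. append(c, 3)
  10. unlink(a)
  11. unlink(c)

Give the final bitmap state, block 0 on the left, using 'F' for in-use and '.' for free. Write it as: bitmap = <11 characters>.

bitmap = ...........

  1. create(c)  ⇒  F..........  {c→[0]}
  2. append(c, 3)  ⇒  FFFF.......  {c→[0, 1, 2, 3]}
  3. unlink(c)  ⇒  ...........  {}
  4. create(a)  ⇒  F..........  {a→[0]}
  5. create(c)  ⇒  FF.........  {a→[0]; c→[1]}
  6. append(a, 1)  ⇒  FFF........  {a→[0, 2]; c→[1]}
  7. unlink(c)  ⇒  F.F........  {a→[0, 2]}
  8. create(c)  ⇒  FFF........  {a→[0, 2]; c→[1]}
  9. append(c, 3)  ⇒  FFFFFF.....  {a→[0, 2]; c→[1, 3, 4, 5]}
  10. unlink(a)  ⇒  .F.FFF.....  {c→[1, 3, 4, 5]}
  11. unlink(c)  ⇒  ...........  {}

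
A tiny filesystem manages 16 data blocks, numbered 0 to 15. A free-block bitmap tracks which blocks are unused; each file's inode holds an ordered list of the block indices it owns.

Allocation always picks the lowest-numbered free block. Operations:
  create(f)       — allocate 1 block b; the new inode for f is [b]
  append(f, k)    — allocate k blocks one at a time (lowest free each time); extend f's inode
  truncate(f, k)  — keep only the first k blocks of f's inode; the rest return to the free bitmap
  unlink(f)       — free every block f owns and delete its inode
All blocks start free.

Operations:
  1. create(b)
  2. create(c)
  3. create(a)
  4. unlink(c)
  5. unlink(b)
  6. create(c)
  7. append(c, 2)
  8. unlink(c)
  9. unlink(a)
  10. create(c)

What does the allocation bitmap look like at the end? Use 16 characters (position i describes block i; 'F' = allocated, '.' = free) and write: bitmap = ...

  1. create(b)  ⇒  F...............  {b→[0]}
  2. create(c)  ⇒  FF..............  {b→[0]; c→[1]}
  3. create(a)  ⇒  FFF.............  {a→[2]; b→[0]; c→[1]}
  4. unlink(c)  ⇒  F.F.............  {a→[2]; b→[0]}
  5. unlink(b)  ⇒  ..F.............  {a→[2]}
  6. create(c)  ⇒  F.F.............  {a→[2]; c→[0]}
  7. append(c, 2)  ⇒  FFFF............  {a→[2]; c→[0, 1, 3]}
  8. unlink(c)  ⇒  ..F.............  {a→[2]}
  9. unlink(a)  ⇒  ................  {}
  10. create(c)  ⇒  F...............  {c→[0]}

bitmap = F...............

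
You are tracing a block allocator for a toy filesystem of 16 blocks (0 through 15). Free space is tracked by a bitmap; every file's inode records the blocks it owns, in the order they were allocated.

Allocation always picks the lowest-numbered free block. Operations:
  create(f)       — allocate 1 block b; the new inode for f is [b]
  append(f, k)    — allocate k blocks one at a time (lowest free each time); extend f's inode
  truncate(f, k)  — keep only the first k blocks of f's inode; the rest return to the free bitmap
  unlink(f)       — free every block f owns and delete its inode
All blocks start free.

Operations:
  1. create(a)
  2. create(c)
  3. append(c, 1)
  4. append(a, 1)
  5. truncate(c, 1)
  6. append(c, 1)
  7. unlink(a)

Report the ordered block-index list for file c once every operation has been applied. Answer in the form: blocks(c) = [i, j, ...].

[1] create(a) — a=0 (map F...............)
[2] create(c) — a=0 c=1 (map FF..............)
[3] append(c, 1) — a=0 c=1,2 (map FFF.............)
[4] append(a, 1) — a=0,3 c=1,2 (map FFFF............)
[5] truncate(c, 1) — a=0,3 c=1 (map FF.F............)
[6] append(c, 1) — a=0,3 c=1,2 (map FFFF............)
[7] unlink(a) — c=1,2 (map .FF.............)

blocks(c) = [1, 2]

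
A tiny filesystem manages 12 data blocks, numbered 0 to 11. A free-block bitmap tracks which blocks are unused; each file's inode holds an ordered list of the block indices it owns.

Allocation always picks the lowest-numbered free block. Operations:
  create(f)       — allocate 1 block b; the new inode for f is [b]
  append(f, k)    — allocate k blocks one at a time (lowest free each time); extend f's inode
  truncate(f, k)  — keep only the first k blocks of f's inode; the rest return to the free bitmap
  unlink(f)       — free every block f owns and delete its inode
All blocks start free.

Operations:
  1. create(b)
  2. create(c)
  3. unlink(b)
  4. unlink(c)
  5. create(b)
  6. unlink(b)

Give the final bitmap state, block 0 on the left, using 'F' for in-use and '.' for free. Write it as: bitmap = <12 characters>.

bitmap = ............

[1] create(b) — b=0 (map F...........)
[2] create(c) — b=0 c=1 (map FF..........)
[3] unlink(b) — c=1 (map .F..........)
[4] unlink(c) —  (map ............)
[5] create(b) — b=0 (map F...........)
[6] unlink(b) —  (map ............)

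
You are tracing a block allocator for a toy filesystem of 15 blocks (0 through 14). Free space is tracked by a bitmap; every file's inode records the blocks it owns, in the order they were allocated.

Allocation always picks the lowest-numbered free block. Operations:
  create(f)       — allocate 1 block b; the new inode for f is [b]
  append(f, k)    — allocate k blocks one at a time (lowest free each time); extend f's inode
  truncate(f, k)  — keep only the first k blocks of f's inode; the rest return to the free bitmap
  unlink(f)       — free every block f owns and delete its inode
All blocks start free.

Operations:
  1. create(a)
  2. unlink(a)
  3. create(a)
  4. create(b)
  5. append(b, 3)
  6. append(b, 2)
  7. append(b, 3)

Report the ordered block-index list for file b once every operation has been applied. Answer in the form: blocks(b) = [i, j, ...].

create(a): bitmap=F.............. | a=[0]
unlink(a): bitmap=............... | 
create(a): bitmap=F.............. | a=[0]
create(b): bitmap=FF............. | a=[0] b=[1]
append(b, 3): bitmap=FFFFF.......... | a=[0] b=[1, 2, 3, 4]
append(b, 2): bitmap=FFFFFFF........ | a=[0] b=[1, 2, 3, 4, 5, 6]
append(b, 3): bitmap=FFFFFFFFFF..... | a=[0] b=[1, 2, 3, 4, 5, 6, 7, 8, 9]

blocks(b) = [1, 2, 3, 4, 5, 6, 7, 8, 9]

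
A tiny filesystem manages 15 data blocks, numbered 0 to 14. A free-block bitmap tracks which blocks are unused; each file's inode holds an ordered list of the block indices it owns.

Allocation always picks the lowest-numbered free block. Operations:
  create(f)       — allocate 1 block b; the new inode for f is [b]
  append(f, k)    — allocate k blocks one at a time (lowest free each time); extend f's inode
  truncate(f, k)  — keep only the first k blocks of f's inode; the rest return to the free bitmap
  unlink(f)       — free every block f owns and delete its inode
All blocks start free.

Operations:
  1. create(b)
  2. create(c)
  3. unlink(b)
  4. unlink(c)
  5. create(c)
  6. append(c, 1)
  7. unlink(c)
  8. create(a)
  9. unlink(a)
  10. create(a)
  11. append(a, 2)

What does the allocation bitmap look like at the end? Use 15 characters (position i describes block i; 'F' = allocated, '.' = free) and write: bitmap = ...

create(b): bitmap=F.............. | b=[0]
create(c): bitmap=FF............. | b=[0] c=[1]
unlink(b): bitmap=.F............. | c=[1]
unlink(c): bitmap=............... | 
create(c): bitmap=F.............. | c=[0]
append(c, 1): bitmap=FF............. | c=[0, 1]
unlink(c): bitmap=............... | 
create(a): bitmap=F.............. | a=[0]
unlink(a): bitmap=............... | 
create(a): bitmap=F.............. | a=[0]
append(a, 2): bitmap=FFF............ | a=[0, 1, 2]

bitmap = FFF............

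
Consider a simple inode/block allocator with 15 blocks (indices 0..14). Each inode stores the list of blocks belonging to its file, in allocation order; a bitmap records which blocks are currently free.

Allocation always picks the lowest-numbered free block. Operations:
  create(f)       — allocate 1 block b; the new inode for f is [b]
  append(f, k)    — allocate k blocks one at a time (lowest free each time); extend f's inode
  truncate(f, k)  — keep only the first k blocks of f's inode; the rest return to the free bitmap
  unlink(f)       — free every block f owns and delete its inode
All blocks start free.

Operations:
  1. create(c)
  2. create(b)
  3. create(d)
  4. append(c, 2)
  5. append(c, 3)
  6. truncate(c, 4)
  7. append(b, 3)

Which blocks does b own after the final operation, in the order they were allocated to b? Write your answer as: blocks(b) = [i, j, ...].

blocks(b) = [1, 6, 7, 8]

[1] create(c) — c=0 (map F..............)
[2] create(b) — b=1 c=0 (map FF.............)
[3] create(d) — b=1 c=0 d=2 (map FFF............)
[4] append(c, 2) — b=1 c=0,3,4 d=2 (map FFFFF..........)
[5] append(c, 3) — b=1 c=0,3,4,5,6,7 d=2 (map FFFFFFFF.......)
[6] truncate(c, 4) — b=1 c=0,3,4,5 d=2 (map FFFFFF.........)
[7] append(b, 3) — b=1,6,7,8 c=0,3,4,5 d=2 (map FFFFFFFFF......)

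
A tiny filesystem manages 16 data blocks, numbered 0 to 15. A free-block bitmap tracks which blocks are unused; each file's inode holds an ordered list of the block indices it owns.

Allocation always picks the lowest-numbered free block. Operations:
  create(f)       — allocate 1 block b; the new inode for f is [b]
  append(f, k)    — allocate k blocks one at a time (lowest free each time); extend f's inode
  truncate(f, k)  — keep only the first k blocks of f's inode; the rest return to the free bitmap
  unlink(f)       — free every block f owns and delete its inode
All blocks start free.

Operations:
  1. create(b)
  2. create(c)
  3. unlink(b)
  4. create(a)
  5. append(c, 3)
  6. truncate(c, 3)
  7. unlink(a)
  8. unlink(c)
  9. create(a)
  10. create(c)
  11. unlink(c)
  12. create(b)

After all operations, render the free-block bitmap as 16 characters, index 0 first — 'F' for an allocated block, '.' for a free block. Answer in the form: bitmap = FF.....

create(b): bitmap=F............... | b=[0]
create(c): bitmap=FF.............. | b=[0] c=[1]
unlink(b): bitmap=.F.............. | c=[1]
create(a): bitmap=FF.............. | a=[0] c=[1]
append(c, 3): bitmap=FFFFF........... | a=[0] c=[1, 2, 3, 4]
truncate(c, 3): bitmap=FFFF............ | a=[0] c=[1, 2, 3]
unlink(a): bitmap=.FFF............ | c=[1, 2, 3]
unlink(c): bitmap=................ | 
create(a): bitmap=F............... | a=[0]
create(c): bitmap=FF.............. | a=[0] c=[1]
unlink(c): bitmap=F............... | a=[0]
create(b): bitmap=FF.............. | a=[0] b=[1]

bitmap = FF..............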